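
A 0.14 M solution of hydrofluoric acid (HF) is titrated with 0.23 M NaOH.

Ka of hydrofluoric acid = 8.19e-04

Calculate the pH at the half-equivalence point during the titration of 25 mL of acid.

At half-equivalence [HA] = [A⁻], so Henderson-Hasselbalch gives pH = pKa = -log(8.19e-04) = 3.09.

pH = pKa = 3.09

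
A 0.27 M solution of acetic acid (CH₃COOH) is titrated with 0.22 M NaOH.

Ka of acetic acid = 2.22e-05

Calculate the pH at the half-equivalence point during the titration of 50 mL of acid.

At half-equivalence [HA] = [A⁻], so Henderson-Hasselbalch gives pH = pKa = -log(2.22e-05) = 4.65.

pH = pKa = 4.65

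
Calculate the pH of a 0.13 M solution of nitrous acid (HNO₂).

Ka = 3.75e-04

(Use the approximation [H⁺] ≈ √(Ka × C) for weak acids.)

[H⁺] = √(Ka × C) = √(3.75e-04 × 0.13) = 6.9821e-03. pH = -log(6.9821e-03)

pH = 2.16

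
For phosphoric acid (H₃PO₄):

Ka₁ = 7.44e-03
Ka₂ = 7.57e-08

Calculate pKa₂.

pKa₂ = -log(Ka₂) = -log(7.57e-08) = 7.12.

pK_{a2} = 7.12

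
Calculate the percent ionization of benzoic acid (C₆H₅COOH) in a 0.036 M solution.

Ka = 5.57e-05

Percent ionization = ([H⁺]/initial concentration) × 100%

Using Ka equilibrium: x² + Ka×x - Ka×C = 0. Solving: [H⁺] = 1.3885e-03. Percent = (1.3885e-03/0.036) × 100

Percent ionization = 3.86%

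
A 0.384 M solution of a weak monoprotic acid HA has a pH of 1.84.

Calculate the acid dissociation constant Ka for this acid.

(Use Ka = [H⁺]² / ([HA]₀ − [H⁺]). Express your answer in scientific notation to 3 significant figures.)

[H⁺] = 10^(−pH) = 10^(−1.84) = 1.445e-02 M. For HA ⇌ H⁺ + A⁻, Ka = [H⁺][A⁻]/[HA] = [H⁺]² / ([HA]₀ − [H⁺]) = (1.445e-02)² / (0.384 − 1.445e-02) = 5.65e-04.

K_a = 5.65e-04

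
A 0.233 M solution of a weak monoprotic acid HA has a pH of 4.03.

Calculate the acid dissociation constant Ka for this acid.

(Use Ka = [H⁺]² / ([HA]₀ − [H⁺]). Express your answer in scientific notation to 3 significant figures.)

[H⁺] = 10^(−pH) = 10^(−4.03) = 9.333e-05 M. For HA ⇌ H⁺ + A⁻, Ka = [H⁺][A⁻]/[HA] = [H⁺]² / ([HA]₀ − [H⁺]) = (9.333e-05)² / (0.233 − 9.333e-05) = 3.74e-08.

K_a = 3.74e-08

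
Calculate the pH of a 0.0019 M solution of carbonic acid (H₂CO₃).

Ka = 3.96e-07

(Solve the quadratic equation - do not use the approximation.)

x² + Ka×x - Ka×C = 0. Using quadratic formula: [H⁺] = 2.7233e-05

pH = 4.56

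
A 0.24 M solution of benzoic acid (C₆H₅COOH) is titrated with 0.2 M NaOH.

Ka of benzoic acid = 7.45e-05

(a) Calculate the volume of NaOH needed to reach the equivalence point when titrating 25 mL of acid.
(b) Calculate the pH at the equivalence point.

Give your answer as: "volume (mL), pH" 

moles acid = 0.24 × 25/1000 = 0.006 mol; V_base = moles/0.2 × 1000 = 30.0 mL. At equivalence only the conjugate base is present: [A⁻] = 0.006/0.055 = 1.0909e-01 M. Kb = Kw/Ka = 1.34e-10; [OH⁻] = √(Kb × [A⁻]) = 3.8266e-06; pOH = 5.42; pH = 14 - pOH = 8.58.

V = 30.0 mL, pH = 8.58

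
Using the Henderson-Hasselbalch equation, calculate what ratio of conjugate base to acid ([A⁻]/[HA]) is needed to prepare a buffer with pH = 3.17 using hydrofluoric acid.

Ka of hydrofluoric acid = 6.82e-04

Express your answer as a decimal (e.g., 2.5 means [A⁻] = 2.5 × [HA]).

pKa = -log(6.82e-04) = 3.1662. pH = pKa + log([A⁻]/[HA]), so log([A⁻]/[HA]) = pH − pKa = 3.17 − 3.1662 = 0.0038. [A⁻]/[HA] = 10^(0.0038) = 1.01

[A⁻]/[HA] = 1.01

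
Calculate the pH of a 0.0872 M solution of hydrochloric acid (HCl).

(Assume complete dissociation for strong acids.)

[H⁺] = 0.0872 M for strong acid. pH = -log[H⁺] = -log(0.0872)

pH = 1.06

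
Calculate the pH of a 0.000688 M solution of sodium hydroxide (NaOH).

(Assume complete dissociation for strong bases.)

[OH⁻] = 0.000688 M for strong base. pOH = -log[OH⁻] = 3.16, pH = 14 - pOH

pH = 10.84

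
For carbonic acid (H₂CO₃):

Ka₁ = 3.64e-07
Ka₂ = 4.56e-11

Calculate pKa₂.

pKa₂ = -log(Ka₂) = -log(4.56e-11) = 10.34.

pK_{a2} = 10.34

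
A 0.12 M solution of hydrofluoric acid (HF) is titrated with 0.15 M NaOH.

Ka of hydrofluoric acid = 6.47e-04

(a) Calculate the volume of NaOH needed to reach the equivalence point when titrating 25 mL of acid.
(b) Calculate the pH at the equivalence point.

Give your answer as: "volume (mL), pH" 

moles acid = 0.12 × 25/1000 = 0.003 mol; V_base = moles/0.15 × 1000 = 20.0 mL. At equivalence only the conjugate base is present: [A⁻] = 0.003/0.045 = 6.6667e-02 M. Kb = Kw/Ka = 1.55e-11; [OH⁻] = √(Kb × [A⁻]) = 1.0151e-06; pOH = 5.99; pH = 14 - pOH = 8.01.

V = 20.0 mL, pH = 8.01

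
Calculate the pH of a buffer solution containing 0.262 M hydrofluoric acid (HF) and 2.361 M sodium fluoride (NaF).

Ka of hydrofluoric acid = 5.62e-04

pKa = -log(5.62e-04) = 3.25. pH = pKa + log([A⁻]/[HA]) = 3.25 + log(2.361/0.262)

pH = 4.21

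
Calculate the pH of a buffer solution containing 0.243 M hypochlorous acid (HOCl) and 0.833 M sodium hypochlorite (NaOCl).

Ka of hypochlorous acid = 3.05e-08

pKa = -log(3.05e-08) = 7.52. pH = pKa + log([A⁻]/[HA]) = 7.52 + log(0.833/0.243)

pH = 8.05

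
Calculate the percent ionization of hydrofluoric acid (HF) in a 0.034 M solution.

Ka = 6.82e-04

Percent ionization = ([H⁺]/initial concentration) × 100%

Using Ka equilibrium: x² + Ka×x - Ka×C = 0. Solving: [H⁺] = 4.4865e-03. Percent = (4.4865e-03/0.034) × 100

Percent ionization = 13.2%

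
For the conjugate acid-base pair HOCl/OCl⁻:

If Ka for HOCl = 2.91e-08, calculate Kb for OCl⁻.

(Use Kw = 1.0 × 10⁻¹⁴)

For a conjugate pair Ka × Kb = Kw, so Kb = Kw/Ka = 1.0 × 10⁻¹⁴ / 2.91e-08 = 3.44e-07.

K_b = 3.44e-07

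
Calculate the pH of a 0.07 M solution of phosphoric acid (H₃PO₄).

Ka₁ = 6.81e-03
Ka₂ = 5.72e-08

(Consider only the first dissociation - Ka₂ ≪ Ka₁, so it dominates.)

First dissociation dominates. From Ka₁ = [H⁺][HA⁻]/[H₂A], x² + Ka₁·x − Ka₁·C = 0 with C = 0.07 M and Ka₁ = 6.81e-03. Solving: [H⁺] = (−Ka₁ + √(Ka₁² + 4·Ka₁·C)) / 2 = 1.8692e-02 M. pH = -log(1.8692e-02) = 1.73.

pH = 1.73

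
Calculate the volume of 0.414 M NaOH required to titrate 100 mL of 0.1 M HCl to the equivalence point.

At equivalence: moles acid = moles base. moles HCl = 0.1 × 100/1000 = 0.01 mol. V_base = moles / 0.414 × 1000 = 24.2 mL.

V_{base} = 24.2 mL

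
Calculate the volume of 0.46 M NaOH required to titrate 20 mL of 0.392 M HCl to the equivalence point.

At equivalence: moles acid = moles base. moles HCl = 0.392 × 20/1000 = 0.00784 mol. V_base = moles / 0.46 × 1000 = 17.0 mL.

V_{base} = 17.0 mL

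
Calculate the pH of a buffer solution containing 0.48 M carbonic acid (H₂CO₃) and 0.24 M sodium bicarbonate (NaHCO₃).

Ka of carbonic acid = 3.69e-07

pKa = -log(3.69e-07) = 6.43. pH = pKa + log([A⁻]/[HA]) = 6.43 + log(0.24/0.48)

pH = 6.13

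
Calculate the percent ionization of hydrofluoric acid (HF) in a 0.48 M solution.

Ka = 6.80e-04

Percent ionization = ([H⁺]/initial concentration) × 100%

Using Ka equilibrium: x² + Ka×x - Ka×C = 0. Solving: [H⁺] = 1.7730e-02. Percent = (1.7730e-02/0.48) × 100

Percent ionization = 3.69%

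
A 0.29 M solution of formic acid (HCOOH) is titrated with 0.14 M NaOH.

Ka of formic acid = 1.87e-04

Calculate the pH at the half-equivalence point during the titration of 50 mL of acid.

At half-equivalence [HA] = [A⁻], so Henderson-Hasselbalch gives pH = pKa = -log(1.87e-04) = 3.73.

pH = pKa = 3.73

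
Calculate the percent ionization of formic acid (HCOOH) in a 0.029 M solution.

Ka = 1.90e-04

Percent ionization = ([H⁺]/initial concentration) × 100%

Using Ka equilibrium: x² + Ka×x - Ka×C = 0. Solving: [H⁺] = 2.2543e-03. Percent = (2.2543e-03/0.029) × 100

Percent ionization = 7.77%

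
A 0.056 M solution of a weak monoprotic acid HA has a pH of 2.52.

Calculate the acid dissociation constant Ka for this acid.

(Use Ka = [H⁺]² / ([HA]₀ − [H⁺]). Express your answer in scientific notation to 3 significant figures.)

[H⁺] = 10^(−pH) = 10^(−2.52) = 3.020e-03 M. For HA ⇌ H⁺ + A⁻, Ka = [H⁺][A⁻]/[HA] = [H⁺]² / ([HA]₀ − [H⁺]) = (3.020e-03)² / (0.056 − 3.020e-03) = 1.72e-04.

K_a = 1.72e-04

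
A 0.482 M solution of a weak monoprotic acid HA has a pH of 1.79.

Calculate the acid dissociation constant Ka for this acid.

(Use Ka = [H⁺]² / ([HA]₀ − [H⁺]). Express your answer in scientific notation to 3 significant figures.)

[H⁺] = 10^(−pH) = 10^(−1.79) = 1.622e-02 M. For HA ⇌ H⁺ + A⁻, Ka = [H⁺][A⁻]/[HA] = [H⁺]² / ([HA]₀ − [H⁺]) = (1.622e-02)² / (0.482 − 1.622e-02) = 5.65e-04.

K_a = 5.65e-04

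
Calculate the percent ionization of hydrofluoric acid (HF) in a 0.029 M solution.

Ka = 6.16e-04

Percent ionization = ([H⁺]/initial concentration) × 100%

Using Ka equilibrium: x² + Ka×x - Ka×C = 0. Solving: [H⁺] = 3.9298e-03. Percent = (3.9298e-03/0.029) × 100

Percent ionization = 13.6%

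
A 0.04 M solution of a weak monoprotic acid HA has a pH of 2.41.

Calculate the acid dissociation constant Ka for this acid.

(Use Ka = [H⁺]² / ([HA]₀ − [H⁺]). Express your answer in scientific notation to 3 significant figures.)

[H⁺] = 10^(−pH) = 10^(−2.41) = 3.890e-03 M. For HA ⇌ H⁺ + A⁻, Ka = [H⁺][A⁻]/[HA] = [H⁺]² / ([HA]₀ − [H⁺]) = (3.890e-03)² / (0.04 − 3.890e-03) = 4.19e-04.

K_a = 4.19e-04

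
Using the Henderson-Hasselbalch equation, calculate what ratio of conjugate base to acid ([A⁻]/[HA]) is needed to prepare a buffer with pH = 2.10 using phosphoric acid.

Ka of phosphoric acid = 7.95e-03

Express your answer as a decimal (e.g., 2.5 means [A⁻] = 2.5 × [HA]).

pKa = -log(7.95e-03) = 2.0996. pH = pKa + log([A⁻]/[HA]), so log([A⁻]/[HA]) = pH − pKa = 2.10 − 2.0996 = 0.0004. [A⁻]/[HA] = 10^(0.0004) = 1.00

[A⁻]/[HA] = 1.00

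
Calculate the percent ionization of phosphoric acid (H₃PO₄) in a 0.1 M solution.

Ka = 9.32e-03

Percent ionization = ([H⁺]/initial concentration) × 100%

Using Ka equilibrium: x² + Ka×x - Ka×C = 0. Solving: [H⁺] = 2.6222e-02. Percent = (2.6222e-02/0.1) × 100

Percent ionization = 26.2%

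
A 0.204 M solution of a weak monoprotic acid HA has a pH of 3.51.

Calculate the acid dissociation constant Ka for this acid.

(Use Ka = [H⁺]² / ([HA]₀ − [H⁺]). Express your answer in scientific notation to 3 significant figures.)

[H⁺] = 10^(−pH) = 10^(−3.51) = 3.090e-04 M. For HA ⇌ H⁺ + A⁻, Ka = [H⁺][A⁻]/[HA] = [H⁺]² / ([HA]₀ − [H⁺]) = (3.090e-04)² / (0.204 − 3.090e-04) = 4.69e-07.

K_a = 4.69e-07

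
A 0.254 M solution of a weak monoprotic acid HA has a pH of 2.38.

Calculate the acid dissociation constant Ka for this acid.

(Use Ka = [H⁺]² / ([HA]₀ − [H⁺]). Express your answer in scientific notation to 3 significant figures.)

[H⁺] = 10^(−pH) = 10^(−2.38) = 4.169e-03 M. For HA ⇌ H⁺ + A⁻, Ka = [H⁺][A⁻]/[HA] = [H⁺]² / ([HA]₀ − [H⁺]) = (4.169e-03)² / (0.254 − 4.169e-03) = 6.96e-05.

K_a = 6.96e-05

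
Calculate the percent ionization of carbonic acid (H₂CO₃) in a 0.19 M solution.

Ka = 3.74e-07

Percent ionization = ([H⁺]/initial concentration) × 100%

Using Ka equilibrium: x² + Ka×x - Ka×C = 0. Solving: [H⁺] = 2.6638e-04. Percent = (2.6638e-04/0.19) × 100

Percent ionization = 0.14%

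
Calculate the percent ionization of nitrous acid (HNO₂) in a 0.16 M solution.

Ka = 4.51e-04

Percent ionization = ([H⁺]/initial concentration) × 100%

Using Ka equilibrium: x² + Ka×x - Ka×C = 0. Solving: [H⁺] = 8.2722e-03. Percent = (8.2722e-03/0.16) × 100

Percent ionization = 5.17%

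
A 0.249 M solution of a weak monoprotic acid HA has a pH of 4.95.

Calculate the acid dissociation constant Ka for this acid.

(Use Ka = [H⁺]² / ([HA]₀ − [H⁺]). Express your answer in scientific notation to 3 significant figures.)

[H⁺] = 10^(−pH) = 10^(−4.95) = 1.122e-05 M. For HA ⇌ H⁺ + A⁻, Ka = [H⁺][A⁻]/[HA] = [H⁺]² / ([HA]₀ − [H⁺]) = (1.122e-05)² / (0.249 − 1.122e-05) = 5.06e-10.

K_a = 5.06e-10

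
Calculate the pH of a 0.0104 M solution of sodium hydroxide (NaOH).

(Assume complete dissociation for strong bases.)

[OH⁻] = 0.0104 M for strong base. pOH = -log[OH⁻] = 1.98, pH = 14 - pOH

pH = 12.02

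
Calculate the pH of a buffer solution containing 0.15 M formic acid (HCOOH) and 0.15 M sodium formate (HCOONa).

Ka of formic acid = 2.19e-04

pKa = -log(2.19e-04) = 3.66. pH = pKa + log([A⁻]/[HA]) = 3.66 + log(0.15/0.15)

pH = 3.66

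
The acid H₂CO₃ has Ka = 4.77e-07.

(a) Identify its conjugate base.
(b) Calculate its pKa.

(a) The conjugate base is formed by removing one H⁺ from H₂CO₃, giving HCO₃⁻. (b) pKa = -log(Ka) = -log(4.77e-07) = 6.32.

Conjugate base: HCO₃⁻; pK_a = 6.32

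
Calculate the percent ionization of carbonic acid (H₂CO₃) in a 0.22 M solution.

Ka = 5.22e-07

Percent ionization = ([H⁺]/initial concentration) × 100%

Using Ka equilibrium: x² + Ka×x - Ka×C = 0. Solving: [H⁺] = 3.3862e-04. Percent = (3.3862e-04/0.22) × 100

Percent ionization = 0.154%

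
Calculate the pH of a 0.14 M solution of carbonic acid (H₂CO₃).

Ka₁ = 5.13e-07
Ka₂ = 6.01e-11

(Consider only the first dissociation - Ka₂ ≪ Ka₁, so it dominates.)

First dissociation dominates. From Ka₁ = [H⁺][HA⁻]/[H₂A], x² + Ka₁·x − Ka₁·C = 0 with C = 0.14 M and Ka₁ = 5.13e-07. Solving: [H⁺] = (−Ka₁ + √(Ka₁² + 4·Ka₁·C)) / 2 = 2.6774e-04 M. pH = -log(2.6774e-04) = 3.57.

pH = 3.57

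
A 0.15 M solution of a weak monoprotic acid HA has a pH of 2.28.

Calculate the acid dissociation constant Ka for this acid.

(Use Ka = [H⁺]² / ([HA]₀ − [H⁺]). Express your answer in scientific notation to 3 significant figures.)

[H⁺] = 10^(−pH) = 10^(−2.28) = 5.248e-03 M. For HA ⇌ H⁺ + A⁻, Ka = [H⁺][A⁻]/[HA] = [H⁺]² / ([HA]₀ − [H⁺]) = (5.248e-03)² / (0.15 − 5.248e-03) = 1.90e-04.

K_a = 1.90e-04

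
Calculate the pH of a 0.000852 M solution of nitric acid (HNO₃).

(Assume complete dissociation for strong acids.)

[H⁺] = 0.000852 M for strong acid. pH = -log[H⁺] = -log(0.000852)

pH = 3.07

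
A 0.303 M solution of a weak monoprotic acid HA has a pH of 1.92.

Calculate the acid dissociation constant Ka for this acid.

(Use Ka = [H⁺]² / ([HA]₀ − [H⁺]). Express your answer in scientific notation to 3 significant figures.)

[H⁺] = 10^(−pH) = 10^(−1.92) = 1.202e-02 M. For HA ⇌ H⁺ + A⁻, Ka = [H⁺][A⁻]/[HA] = [H⁺]² / ([HA]₀ − [H⁺]) = (1.202e-02)² / (0.303 − 1.202e-02) = 4.97e-04.

K_a = 4.97e-04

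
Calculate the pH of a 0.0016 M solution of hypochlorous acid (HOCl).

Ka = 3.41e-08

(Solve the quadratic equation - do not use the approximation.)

x² + Ka×x - Ka×C = 0. Using quadratic formula: [H⁺] = 7.3694e-06

pH = 5.13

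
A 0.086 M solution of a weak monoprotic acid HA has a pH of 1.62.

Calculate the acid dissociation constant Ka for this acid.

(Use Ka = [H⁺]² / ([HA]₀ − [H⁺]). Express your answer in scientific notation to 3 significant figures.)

[H⁺] = 10^(−pH) = 10^(−1.62) = 2.399e-02 M. For HA ⇌ H⁺ + A⁻, Ka = [H⁺][A⁻]/[HA] = [H⁺]² / ([HA]₀ − [H⁺]) = (2.399e-02)² / (0.086 − 2.399e-02) = 9.28e-03.

K_a = 9.28e-03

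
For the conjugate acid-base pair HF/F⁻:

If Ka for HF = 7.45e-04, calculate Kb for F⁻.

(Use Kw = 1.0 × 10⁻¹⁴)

For a conjugate pair Ka × Kb = Kw, so Kb = Kw/Ka = 1.0 × 10⁻¹⁴ / 7.45e-04 = 1.34e-11.

K_b = 1.34e-11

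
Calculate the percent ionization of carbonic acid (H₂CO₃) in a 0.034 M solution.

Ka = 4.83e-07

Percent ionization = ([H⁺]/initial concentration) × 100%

Using Ka equilibrium: x² + Ka×x - Ka×C = 0. Solving: [H⁺] = 1.2791e-04. Percent = (1.2791e-04/0.034) × 100

Percent ionization = 0.376%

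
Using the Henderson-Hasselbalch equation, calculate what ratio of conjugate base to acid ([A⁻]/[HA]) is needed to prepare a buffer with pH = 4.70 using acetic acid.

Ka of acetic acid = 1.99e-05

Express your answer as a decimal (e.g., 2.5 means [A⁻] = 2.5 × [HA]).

pKa = -log(1.99e-05) = 4.7011. pH = pKa + log([A⁻]/[HA]), so log([A⁻]/[HA]) = pH − pKa = 4.70 − 4.7011 = -0.0011. [A⁻]/[HA] = 10^(-0.0011) = 0.997

[A⁻]/[HA] = 0.997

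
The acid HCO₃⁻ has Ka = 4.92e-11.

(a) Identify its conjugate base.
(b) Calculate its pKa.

(a) The conjugate base is formed by removing one H⁺ from HCO₃⁻, giving CO₃²⁻. (b) pKa = -log(Ka) = -log(4.92e-11) = 10.31.

Conjugate base: CO₃²⁻; pK_a = 10.31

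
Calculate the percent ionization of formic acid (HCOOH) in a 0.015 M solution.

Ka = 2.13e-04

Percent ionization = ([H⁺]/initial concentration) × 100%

Using Ka equilibrium: x² + Ka×x - Ka×C = 0. Solving: [H⁺] = 1.6841e-03. Percent = (1.6841e-03/0.015) × 100

Percent ionization = 11.2%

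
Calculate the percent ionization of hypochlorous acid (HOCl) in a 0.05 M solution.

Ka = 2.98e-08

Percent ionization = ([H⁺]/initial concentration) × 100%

Using Ka equilibrium: x² + Ka×x - Ka×C = 0. Solving: [H⁺] = 3.8586e-05. Percent = (3.8586e-05/0.05) × 100

Percent ionization = 0.0772%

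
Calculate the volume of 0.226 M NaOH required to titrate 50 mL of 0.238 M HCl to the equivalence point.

At equivalence: moles acid = moles base. moles HCl = 0.238 × 50/1000 = 0.0119 mol. V_base = moles / 0.226 × 1000 = 52.7 mL.

V_{base} = 52.7 mL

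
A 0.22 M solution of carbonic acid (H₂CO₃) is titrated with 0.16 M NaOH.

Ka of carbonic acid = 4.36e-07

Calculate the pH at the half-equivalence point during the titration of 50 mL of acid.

At half-equivalence [HA] = [A⁻], so Henderson-Hasselbalch gives pH = pKa = -log(4.36e-07) = 6.36.

pH = pKa = 6.36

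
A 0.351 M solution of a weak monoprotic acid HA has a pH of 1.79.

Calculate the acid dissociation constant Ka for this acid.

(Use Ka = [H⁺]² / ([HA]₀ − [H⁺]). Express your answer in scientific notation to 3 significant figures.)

[H⁺] = 10^(−pH) = 10^(−1.79) = 1.622e-02 M. For HA ⇌ H⁺ + A⁻, Ka = [H⁺][A⁻]/[HA] = [H⁺]² / ([HA]₀ − [H⁺]) = (1.622e-02)² / (0.351 − 1.622e-02) = 7.86e-04.

K_a = 7.86e-04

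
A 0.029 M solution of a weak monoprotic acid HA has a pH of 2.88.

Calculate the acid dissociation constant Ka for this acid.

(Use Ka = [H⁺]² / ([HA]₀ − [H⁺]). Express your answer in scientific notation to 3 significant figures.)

[H⁺] = 10^(−pH) = 10^(−2.88) = 1.318e-03 M. For HA ⇌ H⁺ + A⁻, Ka = [H⁺][A⁻]/[HA] = [H⁺]² / ([HA]₀ − [H⁺]) = (1.318e-03)² / (0.029 − 1.318e-03) = 6.28e-05.

K_a = 6.28e-05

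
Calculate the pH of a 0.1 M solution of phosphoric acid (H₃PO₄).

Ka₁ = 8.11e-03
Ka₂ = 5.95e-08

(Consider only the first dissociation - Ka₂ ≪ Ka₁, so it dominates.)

First dissociation dominates. From Ka₁ = [H⁺][HA⁻]/[H₂A], x² + Ka₁·x − Ka₁·C = 0 with C = 0.1 M and Ka₁ = 8.11e-03. Solving: [H⁺] = (−Ka₁ + √(Ka₁² + 4·Ka₁·C)) / 2 = 2.4710e-02 M. pH = -log(2.4710e-02) = 1.61.

pH = 1.61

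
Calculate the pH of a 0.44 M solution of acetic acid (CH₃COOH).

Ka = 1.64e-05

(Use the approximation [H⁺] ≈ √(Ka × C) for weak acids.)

[H⁺] = √(Ka × C) = √(1.64e-05 × 0.44) = 2.6863e-03. pH = -log(2.6863e-03)

pH = 2.57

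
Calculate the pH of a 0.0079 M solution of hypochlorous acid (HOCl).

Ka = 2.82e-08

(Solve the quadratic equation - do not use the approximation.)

x² + Ka×x - Ka×C = 0. Using quadratic formula: [H⁺] = 1.4912e-05

pH = 4.83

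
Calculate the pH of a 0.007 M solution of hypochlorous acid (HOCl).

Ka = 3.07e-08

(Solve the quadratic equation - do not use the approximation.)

x² + Ka×x - Ka×C = 0. Using quadratic formula: [H⁺] = 1.4644e-05

pH = 4.83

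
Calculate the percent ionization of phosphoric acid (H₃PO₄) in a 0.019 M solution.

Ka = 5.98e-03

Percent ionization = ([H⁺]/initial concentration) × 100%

Using Ka equilibrium: x² + Ka×x - Ka×C = 0. Solving: [H⁺] = 8.0807e-03. Percent = (8.0807e-03/0.019) × 100

Percent ionization = 42.5%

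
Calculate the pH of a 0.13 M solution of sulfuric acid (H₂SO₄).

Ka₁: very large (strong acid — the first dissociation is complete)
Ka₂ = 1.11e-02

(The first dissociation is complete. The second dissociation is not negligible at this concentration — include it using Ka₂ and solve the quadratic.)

First dissociation is complete: [H⁺]₀ = [HSO₄⁻]₀ = C = 0.13 M. Second dissociation HSO₄⁻ ⇌ H⁺ + SO₄²⁻: let x = [SO₄²⁻]. Ka₂ = (C + x)·x / (C − x) = 1.11e-02 → x² + (C + Ka₂)·x − Ka₂·C = 0 → x² + 0.14110·x − 1.443e-03 = 0. x = (−0.14110 + √(0.14110² + 4 × 1.443e-03)) / 2 = 9.5768e-03 M. [H⁺] = C + x = 0.13 + 9.5768e-03 = 1.3958e-01 M. pH = -log(1.3958e-01) = 0.86.

pH = 0.86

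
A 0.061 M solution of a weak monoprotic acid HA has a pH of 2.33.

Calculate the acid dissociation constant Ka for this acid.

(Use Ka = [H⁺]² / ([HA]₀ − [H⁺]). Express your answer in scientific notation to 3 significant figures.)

[H⁺] = 10^(−pH) = 10^(−2.33) = 4.677e-03 M. For HA ⇌ H⁺ + A⁻, Ka = [H⁺][A⁻]/[HA] = [H⁺]² / ([HA]₀ − [H⁺]) = (4.677e-03)² / (0.061 − 4.677e-03) = 3.88e-04.

K_a = 3.88e-04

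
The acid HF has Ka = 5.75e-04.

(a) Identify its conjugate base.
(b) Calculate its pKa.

(a) The conjugate base is formed by removing one H⁺ from HF, giving F⁻. (b) pKa = -log(Ka) = -log(5.75e-04) = 3.24.

Conjugate base: F⁻; pK_a = 3.24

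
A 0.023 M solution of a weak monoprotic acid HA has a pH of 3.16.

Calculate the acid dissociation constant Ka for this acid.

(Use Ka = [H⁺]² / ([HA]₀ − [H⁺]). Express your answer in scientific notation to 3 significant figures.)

[H⁺] = 10^(−pH) = 10^(−3.16) = 6.918e-04 M. For HA ⇌ H⁺ + A⁻, Ka = [H⁺][A⁻]/[HA] = [H⁺]² / ([HA]₀ − [H⁺]) = (6.918e-04)² / (0.023 − 6.918e-04) = 2.15e-05.

K_a = 2.15e-05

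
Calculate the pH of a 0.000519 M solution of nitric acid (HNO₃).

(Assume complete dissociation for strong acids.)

[H⁺] = 0.000519 M for strong acid. pH = -log[H⁺] = -log(0.000519)

pH = 3.28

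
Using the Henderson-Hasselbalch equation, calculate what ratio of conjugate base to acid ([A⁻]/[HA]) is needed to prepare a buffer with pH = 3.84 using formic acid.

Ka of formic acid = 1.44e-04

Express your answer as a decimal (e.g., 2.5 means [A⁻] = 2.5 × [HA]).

pKa = -log(1.44e-04) = 3.8416. pH = pKa + log([A⁻]/[HA]), so log([A⁻]/[HA]) = pH − pKa = 3.84 − 3.8416 = -0.0016. [A⁻]/[HA] = 10^(-0.0016) = 0.996

[A⁻]/[HA] = 0.996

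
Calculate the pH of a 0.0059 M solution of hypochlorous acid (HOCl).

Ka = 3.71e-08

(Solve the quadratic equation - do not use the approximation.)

x² + Ka×x - Ka×C = 0. Using quadratic formula: [H⁺] = 1.4776e-05

pH = 4.83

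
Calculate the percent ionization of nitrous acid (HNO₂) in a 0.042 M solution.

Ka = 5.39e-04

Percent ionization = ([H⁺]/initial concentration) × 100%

Using Ka equilibrium: x² + Ka×x - Ka×C = 0. Solving: [H⁺] = 4.4961e-03. Percent = (4.4961e-03/0.042) × 100

Percent ionization = 10.7%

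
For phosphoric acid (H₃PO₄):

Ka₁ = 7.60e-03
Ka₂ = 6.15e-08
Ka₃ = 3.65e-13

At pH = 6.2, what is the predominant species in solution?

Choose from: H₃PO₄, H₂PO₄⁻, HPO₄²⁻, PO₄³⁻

pKa₁ = 2.12, pKa₂ = 7.21, pKa₃ = 12.44. For a polyprotic acid the predominant species crosses at each pKa: below pKa_n the protonated form dominates, above it the deprotonated form does. At pH = 6.2, the predominant species is H₂PO₄⁻.

H₂PO₄⁻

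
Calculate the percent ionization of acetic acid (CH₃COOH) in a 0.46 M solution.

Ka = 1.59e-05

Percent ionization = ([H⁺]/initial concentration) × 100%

Using Ka equilibrium: x² + Ka×x - Ka×C = 0. Solving: [H⁺] = 2.6965e-03. Percent = (2.6965e-03/0.46) × 100

Percent ionization = 0.586%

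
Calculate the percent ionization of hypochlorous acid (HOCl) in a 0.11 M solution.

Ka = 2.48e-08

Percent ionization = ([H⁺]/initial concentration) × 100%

Using Ka equilibrium: x² + Ka×x - Ka×C = 0. Solving: [H⁺] = 5.2218e-05. Percent = (5.2218e-05/0.11) × 100

Percent ionization = 0.0475%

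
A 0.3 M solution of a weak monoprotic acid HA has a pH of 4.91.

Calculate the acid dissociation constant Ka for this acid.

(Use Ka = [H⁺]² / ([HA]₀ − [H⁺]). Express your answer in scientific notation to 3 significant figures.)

[H⁺] = 10^(−pH) = 10^(−4.91) = 1.230e-05 M. For HA ⇌ H⁺ + A⁻, Ka = [H⁺][A⁻]/[HA] = [H⁺]² / ([HA]₀ − [H⁺]) = (1.230e-05)² / (0.3 − 1.230e-05) = 5.05e-10.

K_a = 5.05e-10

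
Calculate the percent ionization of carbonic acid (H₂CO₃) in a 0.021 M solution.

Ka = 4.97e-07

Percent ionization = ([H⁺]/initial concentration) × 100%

Using Ka equilibrium: x² + Ka×x - Ka×C = 0. Solving: [H⁺] = 1.0191e-04. Percent = (1.0191e-04/0.021) × 100

Percent ionization = 0.485%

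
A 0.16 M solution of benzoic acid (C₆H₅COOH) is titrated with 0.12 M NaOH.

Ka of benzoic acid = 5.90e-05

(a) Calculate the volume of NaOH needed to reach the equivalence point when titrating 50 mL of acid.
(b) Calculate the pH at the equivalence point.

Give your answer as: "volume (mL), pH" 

moles acid = 0.16 × 50/1000 = 0.008 mol; V_base = moles/0.12 × 1000 = 66.7 mL. At equivalence only the conjugate base is present: [A⁻] = 0.008/0.117 = 6.8571e-02 M. Kb = Kw/Ka = 1.69e-10; [OH⁻] = √(Kb × [A⁻]) = 3.4091e-06; pOH = 5.47; pH = 14 - pOH = 8.53.

V = 66.7 mL, pH = 8.53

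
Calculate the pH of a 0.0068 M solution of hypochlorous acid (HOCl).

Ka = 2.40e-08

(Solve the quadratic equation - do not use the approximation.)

x² + Ka×x - Ka×C = 0. Using quadratic formula: [H⁺] = 1.2763e-05

pH = 4.89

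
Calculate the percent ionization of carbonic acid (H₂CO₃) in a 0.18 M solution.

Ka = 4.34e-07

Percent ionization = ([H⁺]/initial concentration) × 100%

Using Ka equilibrium: x² + Ka×x - Ka×C = 0. Solving: [H⁺] = 2.7928e-04. Percent = (2.7928e-04/0.18) × 100

Percent ionization = 0.155%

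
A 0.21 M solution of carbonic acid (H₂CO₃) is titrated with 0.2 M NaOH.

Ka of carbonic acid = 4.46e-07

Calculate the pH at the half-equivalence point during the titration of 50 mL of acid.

At half-equivalence [HA] = [A⁻], so Henderson-Hasselbalch gives pH = pKa = -log(4.46e-07) = 6.35.

pH = pKa = 6.35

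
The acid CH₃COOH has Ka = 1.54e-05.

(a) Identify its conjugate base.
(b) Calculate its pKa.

(a) The conjugate base is formed by removing one H⁺ from CH₃COOH, giving CH₃COO⁻. (b) pKa = -log(Ka) = -log(1.54e-05) = 4.81.

Conjugate base: CH₃COO⁻; pK_a = 4.81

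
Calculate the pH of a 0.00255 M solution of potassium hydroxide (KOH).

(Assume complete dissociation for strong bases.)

[OH⁻] = 0.00255 M for strong base. pOH = -log[OH⁻] = 2.59, pH = 14 - pOH

pH = 11.41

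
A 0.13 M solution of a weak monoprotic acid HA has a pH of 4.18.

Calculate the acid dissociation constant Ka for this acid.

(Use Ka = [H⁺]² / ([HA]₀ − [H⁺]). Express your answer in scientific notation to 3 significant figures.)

[H⁺] = 10^(−pH) = 10^(−4.18) = 6.607e-05 M. For HA ⇌ H⁺ + A⁻, Ka = [H⁺][A⁻]/[HA] = [H⁺]² / ([HA]₀ − [H⁺]) = (6.607e-05)² / (0.13 − 6.607e-05) = 3.36e-08.

K_a = 3.36e-08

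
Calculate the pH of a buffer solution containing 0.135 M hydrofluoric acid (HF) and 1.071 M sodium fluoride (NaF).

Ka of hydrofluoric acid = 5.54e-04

pKa = -log(5.54e-04) = 3.26. pH = pKa + log([A⁻]/[HA]) = 3.26 + log(1.071/0.135)

pH = 4.16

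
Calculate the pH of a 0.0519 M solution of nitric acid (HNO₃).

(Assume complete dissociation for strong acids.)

[H⁺] = 0.0519 M for strong acid. pH = -log[H⁺] = -log(0.0519)

pH = 1.28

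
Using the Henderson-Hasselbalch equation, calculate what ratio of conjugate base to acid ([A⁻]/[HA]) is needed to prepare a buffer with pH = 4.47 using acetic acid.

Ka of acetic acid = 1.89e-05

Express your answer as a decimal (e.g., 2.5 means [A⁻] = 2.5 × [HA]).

pKa = -log(1.89e-05) = 4.7235. pH = pKa + log([A⁻]/[HA]), so log([A⁻]/[HA]) = pH − pKa = 4.47 − 4.7235 = -0.2535. [A⁻]/[HA] = 10^(-0.2535) = 0.558

[A⁻]/[HA] = 0.558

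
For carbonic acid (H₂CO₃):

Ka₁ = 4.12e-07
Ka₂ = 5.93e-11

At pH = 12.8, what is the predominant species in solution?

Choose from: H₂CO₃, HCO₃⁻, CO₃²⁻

pKa₁ = 6.39, pKa₂ = 10.23. For a polyprotic acid the predominant species crosses at each pKa: below pKa_n the protonated form dominates, above it the deprotonated form does. At pH = 12.8, the predominant species is CO₃²⁻.

CO₃²⁻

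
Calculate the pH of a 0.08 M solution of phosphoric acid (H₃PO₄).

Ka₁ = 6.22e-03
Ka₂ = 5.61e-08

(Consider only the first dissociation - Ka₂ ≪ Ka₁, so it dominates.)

First dissociation dominates. From Ka₁ = [H⁺][HA⁻]/[H₂A], x² + Ka₁·x − Ka₁·C = 0 with C = 0.08 M and Ka₁ = 6.22e-03. Solving: [H⁺] = (−Ka₁ + √(Ka₁² + 4·Ka₁·C)) / 2 = 1.9413e-02 M. pH = -log(1.9413e-02) = 1.71.

pH = 1.71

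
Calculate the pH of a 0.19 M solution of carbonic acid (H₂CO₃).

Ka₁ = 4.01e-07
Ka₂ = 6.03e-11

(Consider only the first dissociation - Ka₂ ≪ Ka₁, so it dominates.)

First dissociation dominates. From Ka₁ = [H⁺][HA⁻]/[H₂A], x² + Ka₁·x − Ka₁·C = 0 with C = 0.19 M and Ka₁ = 4.01e-07. Solving: [H⁺] = (−Ka₁ + √(Ka₁² + 4·Ka₁·C)) / 2 = 2.7582e-04 M. pH = -log(2.7582e-04) = 3.56.

pH = 3.56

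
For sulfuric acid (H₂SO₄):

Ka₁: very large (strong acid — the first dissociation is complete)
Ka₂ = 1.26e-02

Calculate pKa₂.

pKa₂ = -log(Ka₂) = -log(1.26e-02) = 1.90.

pK_{a2} = 1.90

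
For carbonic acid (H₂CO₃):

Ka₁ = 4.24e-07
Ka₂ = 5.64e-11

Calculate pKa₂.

pKa₂ = -log(Ka₂) = -log(5.64e-11) = 10.25.

pK_{a2} = 10.25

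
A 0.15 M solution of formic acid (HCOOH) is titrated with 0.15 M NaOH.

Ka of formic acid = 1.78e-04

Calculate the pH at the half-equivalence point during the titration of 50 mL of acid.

At half-equivalence [HA] = [A⁻], so Henderson-Hasselbalch gives pH = pKa = -log(1.78e-04) = 3.75.

pH = pKa = 3.75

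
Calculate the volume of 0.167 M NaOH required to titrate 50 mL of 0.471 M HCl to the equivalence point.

At equivalence: moles acid = moles base. moles HCl = 0.471 × 50/1000 = 0.02355 mol. V_base = moles / 0.167 × 1000 = 141.0 mL.

V_{base} = 141.0 mL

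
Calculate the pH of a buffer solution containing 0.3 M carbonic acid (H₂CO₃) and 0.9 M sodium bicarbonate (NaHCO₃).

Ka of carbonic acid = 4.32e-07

pKa = -log(4.32e-07) = 6.36. pH = pKa + log([A⁻]/[HA]) = 6.36 + log(0.9/0.3)

pH = 6.84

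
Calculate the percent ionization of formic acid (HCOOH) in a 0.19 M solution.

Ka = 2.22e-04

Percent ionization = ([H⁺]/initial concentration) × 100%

Using Ka equilibrium: x² + Ka×x - Ka×C = 0. Solving: [H⁺] = 6.3846e-03. Percent = (6.3846e-03/0.19) × 100

Percent ionization = 3.36%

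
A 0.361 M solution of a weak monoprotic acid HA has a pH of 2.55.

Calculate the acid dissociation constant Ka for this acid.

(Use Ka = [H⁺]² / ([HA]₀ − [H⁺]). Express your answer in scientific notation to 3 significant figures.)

[H⁺] = 10^(−pH) = 10^(−2.55) = 2.818e-03 M. For HA ⇌ H⁺ + A⁻, Ka = [H⁺][A⁻]/[HA] = [H⁺]² / ([HA]₀ − [H⁺]) = (2.818e-03)² / (0.361 − 2.818e-03) = 2.22e-05.

K_a = 2.22e-05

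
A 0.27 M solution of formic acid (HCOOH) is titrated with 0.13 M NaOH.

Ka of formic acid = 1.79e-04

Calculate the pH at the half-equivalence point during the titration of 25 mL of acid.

At half-equivalence [HA] = [A⁻], so Henderson-Hasselbalch gives pH = pKa = -log(1.79e-04) = 3.75.

pH = pKa = 3.75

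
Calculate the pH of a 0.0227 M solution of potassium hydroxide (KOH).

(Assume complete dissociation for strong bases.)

[OH⁻] = 0.0227 M for strong base. pOH = -log[OH⁻] = 1.64, pH = 14 - pOH

pH = 12.36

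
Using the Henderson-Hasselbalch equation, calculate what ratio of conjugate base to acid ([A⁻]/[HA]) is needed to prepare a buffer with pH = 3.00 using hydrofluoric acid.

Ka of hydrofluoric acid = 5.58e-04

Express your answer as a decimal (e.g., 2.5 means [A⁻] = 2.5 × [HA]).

pKa = -log(5.58e-04) = 3.2534. pH = pKa + log([A⁻]/[HA]), so log([A⁻]/[HA]) = pH − pKa = 3.00 − 3.2534 = -0.2534. [A⁻]/[HA] = 10^(-0.2534) = 0.558

[A⁻]/[HA] = 0.558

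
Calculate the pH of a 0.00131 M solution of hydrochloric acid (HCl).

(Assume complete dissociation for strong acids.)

[H⁺] = 0.00131 M for strong acid. pH = -log[H⁺] = -log(0.00131)

pH = 2.88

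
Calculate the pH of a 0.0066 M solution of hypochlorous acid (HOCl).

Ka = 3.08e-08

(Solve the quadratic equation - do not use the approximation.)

x² + Ka×x - Ka×C = 0. Using quadratic formula: [H⁺] = 1.4242e-05

pH = 4.85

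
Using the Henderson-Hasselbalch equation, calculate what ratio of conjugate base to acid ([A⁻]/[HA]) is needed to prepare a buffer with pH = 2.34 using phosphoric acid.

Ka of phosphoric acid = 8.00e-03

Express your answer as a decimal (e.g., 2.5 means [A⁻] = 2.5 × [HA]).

pKa = -log(8.00e-03) = 2.0969. pH = pKa + log([A⁻]/[HA]), so log([A⁻]/[HA]) = pH − pKa = 2.34 − 2.0969 = 0.2431. [A⁻]/[HA] = 10^(0.2431) = 1.75

[A⁻]/[HA] = 1.75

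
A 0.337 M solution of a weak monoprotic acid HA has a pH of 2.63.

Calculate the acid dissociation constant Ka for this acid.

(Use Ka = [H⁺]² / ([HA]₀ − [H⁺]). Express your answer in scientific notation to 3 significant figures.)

[H⁺] = 10^(−pH) = 10^(−2.63) = 2.344e-03 M. For HA ⇌ H⁺ + A⁻, Ka = [H⁺][A⁻]/[HA] = [H⁺]² / ([HA]₀ − [H⁺]) = (2.344e-03)² / (0.337 − 2.344e-03) = 1.64e-05.

K_a = 1.64e-05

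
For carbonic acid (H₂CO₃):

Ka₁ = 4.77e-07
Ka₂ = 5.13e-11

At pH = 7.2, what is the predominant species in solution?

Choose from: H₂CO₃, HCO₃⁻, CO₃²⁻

pKa₁ = 6.32, pKa₂ = 10.29. For a polyprotic acid the predominant species crosses at each pKa: below pKa_n the protonated form dominates, above it the deprotonated form does. At pH = 7.2, the predominant species is HCO₃⁻.

HCO₃⁻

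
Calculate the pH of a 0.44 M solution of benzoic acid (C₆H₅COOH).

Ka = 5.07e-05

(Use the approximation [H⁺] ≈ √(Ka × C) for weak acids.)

[H⁺] = √(Ka × C) = √(5.07e-05 × 0.44) = 4.7231e-03. pH = -log(4.7231e-03)

pH = 2.33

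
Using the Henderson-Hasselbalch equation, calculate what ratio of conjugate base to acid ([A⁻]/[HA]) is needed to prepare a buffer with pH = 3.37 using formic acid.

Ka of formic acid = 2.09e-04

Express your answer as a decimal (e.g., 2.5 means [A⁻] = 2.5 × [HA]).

pKa = -log(2.09e-04) = 3.6799. pH = pKa + log([A⁻]/[HA]), so log([A⁻]/[HA]) = pH − pKa = 3.37 − 3.6799 = -0.3099. [A⁻]/[HA] = 10^(-0.3099) = 0.490

[A⁻]/[HA] = 0.490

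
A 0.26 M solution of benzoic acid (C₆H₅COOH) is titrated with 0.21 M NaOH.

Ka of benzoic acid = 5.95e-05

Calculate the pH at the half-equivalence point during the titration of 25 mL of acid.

At half-equivalence [HA] = [A⁻], so Henderson-Hasselbalch gives pH = pKa = -log(5.95e-05) = 4.23.

pH = pKa = 4.23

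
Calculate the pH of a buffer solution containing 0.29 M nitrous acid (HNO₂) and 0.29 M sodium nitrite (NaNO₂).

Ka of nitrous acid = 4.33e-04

pKa = -log(4.33e-04) = 3.36. pH = pKa + log([A⁻]/[HA]) = 3.36 + log(0.29/0.29)

pH = 3.36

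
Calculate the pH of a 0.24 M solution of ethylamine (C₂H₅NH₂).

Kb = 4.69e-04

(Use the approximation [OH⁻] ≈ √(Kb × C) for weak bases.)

[OH⁻] = √(Kb × C) = √(4.69e-04 × 0.24) = 1.0609e-02. pOH = 1.97, pH = 14 - pOH

pH = 12.03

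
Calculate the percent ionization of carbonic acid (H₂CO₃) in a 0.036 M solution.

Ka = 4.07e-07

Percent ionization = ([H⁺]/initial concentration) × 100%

Using Ka equilibrium: x² + Ka×x - Ka×C = 0. Solving: [H⁺] = 1.2084e-04. Percent = (1.2084e-04/0.036) × 100

Percent ionization = 0.336%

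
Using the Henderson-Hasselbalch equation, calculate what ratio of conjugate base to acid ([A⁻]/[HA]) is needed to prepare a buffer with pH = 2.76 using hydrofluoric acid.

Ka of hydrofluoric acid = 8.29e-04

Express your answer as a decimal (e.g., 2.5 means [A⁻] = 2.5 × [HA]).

pKa = -log(8.29e-04) = 3.0814. pH = pKa + log([A⁻]/[HA]), so log([A⁻]/[HA]) = pH − pKa = 2.76 − 3.0814 = -0.3214. [A⁻]/[HA] = 10^(-0.3214) = 0.477

[A⁻]/[HA] = 0.477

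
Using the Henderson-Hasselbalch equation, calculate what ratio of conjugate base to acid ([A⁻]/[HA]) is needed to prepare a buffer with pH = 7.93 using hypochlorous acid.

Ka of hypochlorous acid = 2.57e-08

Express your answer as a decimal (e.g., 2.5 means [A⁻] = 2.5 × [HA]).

pKa = -log(2.57e-08) = 7.5901. pH = pKa + log([A⁻]/[HA]), so log([A⁻]/[HA]) = pH − pKa = 7.93 − 7.5901 = 0.3399. [A⁻]/[HA] = 10^(0.3399) = 2.19

[A⁻]/[HA] = 2.19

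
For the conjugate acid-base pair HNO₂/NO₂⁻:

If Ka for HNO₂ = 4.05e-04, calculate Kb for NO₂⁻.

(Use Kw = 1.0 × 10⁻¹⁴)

For a conjugate pair Ka × Kb = Kw, so Kb = Kw/Ka = 1.0 × 10⁻¹⁴ / 4.05e-04 = 2.47e-11.

K_b = 2.47e-11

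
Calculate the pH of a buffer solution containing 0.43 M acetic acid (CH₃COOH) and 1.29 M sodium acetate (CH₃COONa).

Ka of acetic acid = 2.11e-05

pKa = -log(2.11e-05) = 4.68. pH = pKa + log([A⁻]/[HA]) = 4.68 + log(1.29/0.43)

pH = 5.15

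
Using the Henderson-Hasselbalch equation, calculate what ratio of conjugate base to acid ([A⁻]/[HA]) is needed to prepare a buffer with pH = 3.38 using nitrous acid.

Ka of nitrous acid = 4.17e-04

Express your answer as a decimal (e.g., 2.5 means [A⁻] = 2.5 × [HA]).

pKa = -log(4.17e-04) = 3.3799. pH = pKa + log([A⁻]/[HA]), so log([A⁻]/[HA]) = pH − pKa = 3.38 − 3.3799 = 0.0001. [A⁻]/[HA] = 10^(0.0001) = 1.00

[A⁻]/[HA] = 1.00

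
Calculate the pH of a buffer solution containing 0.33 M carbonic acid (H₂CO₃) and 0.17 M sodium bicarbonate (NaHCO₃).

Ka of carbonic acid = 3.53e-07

pKa = -log(3.53e-07) = 6.45. pH = pKa + log([A⁻]/[HA]) = 6.45 + log(0.17/0.33)

pH = 6.16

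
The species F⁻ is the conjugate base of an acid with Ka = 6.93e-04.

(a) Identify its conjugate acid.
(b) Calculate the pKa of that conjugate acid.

(a) The conjugate acid is formed by adding one H⁺ to F⁻, giving HF. (b) pKa = -log(Ka) = -log(6.93e-04) = 3.16.

Conjugate acid: HF; pK_a = 3.16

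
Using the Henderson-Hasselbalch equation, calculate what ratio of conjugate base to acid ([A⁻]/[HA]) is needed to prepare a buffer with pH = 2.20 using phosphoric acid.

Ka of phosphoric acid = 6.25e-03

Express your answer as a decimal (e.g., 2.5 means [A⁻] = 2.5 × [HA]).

pKa = -log(6.25e-03) = 2.2041. pH = pKa + log([A⁻]/[HA]), so log([A⁻]/[HA]) = pH − pKa = 2.20 − 2.2041 = -0.0041. [A⁻]/[HA] = 10^(-0.0041) = 0.991

[A⁻]/[HA] = 0.991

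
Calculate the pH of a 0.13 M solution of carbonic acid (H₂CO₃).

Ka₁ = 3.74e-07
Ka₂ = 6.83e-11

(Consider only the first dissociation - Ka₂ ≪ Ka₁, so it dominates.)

First dissociation dominates. From Ka₁ = [H⁺][HA⁻]/[H₂A], x² + Ka₁·x − Ka₁·C = 0 with C = 0.13 M and Ka₁ = 3.74e-07. Solving: [H⁺] = (−Ka₁ + √(Ka₁² + 4·Ka₁·C)) / 2 = 2.2031e-04 M. pH = -log(2.2031e-04) = 3.66.

pH = 3.66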